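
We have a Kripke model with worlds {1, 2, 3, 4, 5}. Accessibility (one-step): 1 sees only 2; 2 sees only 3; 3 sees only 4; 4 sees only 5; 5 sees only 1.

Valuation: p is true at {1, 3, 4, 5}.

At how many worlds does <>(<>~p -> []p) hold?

4

1: successors {2}; <>~p -> []p there: 2:T. ✓
2: successors {3}; <>~p -> []p there: 3:T. ✓
3: successors {4}; <>~p -> []p there: 4:T. ✓
4: successors {5}; <>~p -> []p there: 5:T. ✓
5: successors {1}; <>~p -> []p there: 1:F. ✗
Satisfying worlds: {1, 2, 3, 4}.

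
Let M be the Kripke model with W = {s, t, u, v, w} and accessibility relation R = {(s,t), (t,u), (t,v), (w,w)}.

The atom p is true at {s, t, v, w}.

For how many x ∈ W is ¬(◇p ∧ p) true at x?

2

s: ◇p ∧ p is T. ✗
t: ◇p ∧ p is T. ✗
u: ◇p ∧ p is F. ✓
v: ◇p ∧ p is F. ✓
w: ◇p ∧ p is T. ✗
Satisfying worlds: {u, v}.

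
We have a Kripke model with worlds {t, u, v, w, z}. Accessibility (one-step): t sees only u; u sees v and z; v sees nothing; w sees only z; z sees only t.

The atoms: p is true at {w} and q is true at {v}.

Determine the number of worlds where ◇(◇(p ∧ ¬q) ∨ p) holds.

t: successors {u}; ◇(p ∧ ¬q) ∨ p there: u:F. ✗
u: successors {v, z}; ◇(p ∧ ¬q) ∨ p there: v:F, z:F. ✗
v: no successors, so ◇(◇(p ∧ ¬q) ∨ p) fails. ✗
w: successors {z}; ◇(p ∧ ¬q) ∨ p there: z:F. ✗
z: successors {t}; ◇(p ∧ ¬q) ∨ p there: t:F. ✗
Satisfying worlds: ∅.

0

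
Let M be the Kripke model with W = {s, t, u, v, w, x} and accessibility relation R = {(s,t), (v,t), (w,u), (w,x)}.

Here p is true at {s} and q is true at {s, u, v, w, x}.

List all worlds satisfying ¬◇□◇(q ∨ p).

s: ◇□◇(q ∨ p) is T. ✗
t: ◇□◇(q ∨ p) is F. ✓
u: ◇□◇(q ∨ p) is F. ✓
v: ◇□◇(q ∨ p) is T. ✗
w: ◇□◇(q ∨ p) is T. ✗
x: ◇□◇(q ∨ p) is F. ✓

{t, u, x}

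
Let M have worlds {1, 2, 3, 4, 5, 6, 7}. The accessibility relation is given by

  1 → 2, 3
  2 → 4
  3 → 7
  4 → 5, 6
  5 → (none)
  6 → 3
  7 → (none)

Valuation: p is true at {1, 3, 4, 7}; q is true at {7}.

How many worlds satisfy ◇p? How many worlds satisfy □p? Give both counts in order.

4 and 5

For ◇p:
1: successors {2, 3}; p there: 2:F, 3:T. ✓
2: successors {4}; p there: 4:T. ✓
3: successors {7}; p there: 7:T. ✓
4: successors {5, 6}; p there: 5:F, 6:F. ✗
5: no successors, so ◇p fails. ✗
6: successors {3}; p there: 3:T. ✓
7: no successors, so ◇p fails. ✗
— 4 worlds.
For □p:
1: successors {2, 3}; p there: 2:F, 3:T. ✗
2: successors {4}; p there: 4:T. ✓
3: successors {7}; p there: 7:T. ✓
4: successors {5, 6}; p there: 5:F, 6:F. ✗
5: no successors, so □p holds vacuously. ✓
6: successors {3}; p there: 3:T. ✓
7: no successors, so □p holds vacuously. ✓
— 5 worlds.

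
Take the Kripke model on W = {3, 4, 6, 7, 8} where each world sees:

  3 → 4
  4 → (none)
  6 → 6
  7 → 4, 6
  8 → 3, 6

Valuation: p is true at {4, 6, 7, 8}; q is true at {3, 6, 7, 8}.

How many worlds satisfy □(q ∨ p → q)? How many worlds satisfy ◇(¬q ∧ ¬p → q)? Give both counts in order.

3 and 4

For □(q ∨ p → q):
3: successors {4}; q ∨ p → q there: 4:F. ✗
4: no successors, so □(q ∨ p → q) holds vacuously. ✓
6: successors {6}; q ∨ p → q there: 6:T. ✓
7: successors {4, 6}; q ∨ p → q there: 4:F, 6:T. ✗
8: successors {3, 6}; q ∨ p → q there: 3:T, 6:T. ✓
— 3 worlds.
For ◇(¬q ∧ ¬p → q):
3: successors {4}; ¬q ∧ ¬p → q there: 4:T. ✓
4: no successors, so ◇(¬q ∧ ¬p → q) fails. ✗
6: successors {6}; ¬q ∧ ¬p → q there: 6:T. ✓
7: successors {4, 6}; ¬q ∧ ¬p → q there: 4:T, 6:T. ✓
8: successors {3, 6}; ¬q ∧ ¬p → q there: 3:T, 6:T. ✓
— 4 worlds.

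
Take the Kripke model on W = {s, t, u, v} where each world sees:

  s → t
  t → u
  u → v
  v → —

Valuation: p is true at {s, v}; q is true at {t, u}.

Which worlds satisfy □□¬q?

{t, u, v}

s: successors {t}; □¬q there: t:F. ✗
t: successors {u}; □¬q there: u:T. ✓
u: successors {v}; □¬q there: v:T. ✓
v: no successors, so □□¬q holds vacuously. ✓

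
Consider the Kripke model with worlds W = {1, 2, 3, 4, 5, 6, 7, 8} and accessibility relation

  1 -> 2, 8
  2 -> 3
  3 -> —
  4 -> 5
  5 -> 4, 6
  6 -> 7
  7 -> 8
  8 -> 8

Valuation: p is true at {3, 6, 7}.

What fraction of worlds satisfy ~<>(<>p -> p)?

1: <>(<>p -> p) is T. ✗
2: <>(<>p -> p) is T. ✗
3: <>(<>p -> p) is F. ✓
4: <>(<>p -> p) is F. ✓
5: <>(<>p -> p) is T. ✗
6: <>(<>p -> p) is T. ✗
7: <>(<>p -> p) is T. ✗
8: <>(<>p -> p) is T. ✗
That's 2 of 8 worlds, so 2/8 = 1/4.

1/4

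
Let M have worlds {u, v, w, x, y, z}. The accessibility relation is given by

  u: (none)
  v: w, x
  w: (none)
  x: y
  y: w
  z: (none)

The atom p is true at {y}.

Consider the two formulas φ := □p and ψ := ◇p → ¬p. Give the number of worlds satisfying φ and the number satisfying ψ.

4 and 6

For □p:
u: no successors, so □p holds vacuously. ✓
v: successors {w, x}; p there: w:F, x:F. ✗
w: no successors, so □p holds vacuously. ✓
x: successors {y}; p there: y:T. ✓
y: successors {w}; p there: w:F. ✗
z: no successors, so □p holds vacuously. ✓
— 4 worlds.
For ◇p → ¬p:
u: ◇p is F, ¬p is T. ✓
v: ◇p is F, ¬p is T. ✓
w: ◇p is F, ¬p is T. ✓
x: ◇p is T, ¬p is T. ✓
y: ◇p is F, ¬p is F. ✓
z: ◇p is F, ¬p is T. ✓
— 6 worlds.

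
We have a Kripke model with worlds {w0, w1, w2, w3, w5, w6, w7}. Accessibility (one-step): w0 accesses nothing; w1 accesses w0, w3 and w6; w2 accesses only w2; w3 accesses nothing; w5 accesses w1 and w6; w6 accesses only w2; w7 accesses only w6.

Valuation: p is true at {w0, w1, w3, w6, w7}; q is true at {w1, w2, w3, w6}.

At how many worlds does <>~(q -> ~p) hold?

3

w0: no successors, so <>~(q -> ~p) fails. ✗
w1: successors {w0, w3, w6}; ~(q -> ~p) there: w0:F, w3:T, w6:T. ✓
w2: successors {w2}; ~(q -> ~p) there: w2:F. ✗
w3: no successors, so <>~(q -> ~p) fails. ✗
w5: successors {w1, w6}; ~(q -> ~p) there: w1:T, w6:T. ✓
w6: successors {w2}; ~(q -> ~p) there: w2:F. ✗
w7: successors {w6}; ~(q -> ~p) there: w6:T. ✓
Satisfying worlds: {w1, w5, w7}.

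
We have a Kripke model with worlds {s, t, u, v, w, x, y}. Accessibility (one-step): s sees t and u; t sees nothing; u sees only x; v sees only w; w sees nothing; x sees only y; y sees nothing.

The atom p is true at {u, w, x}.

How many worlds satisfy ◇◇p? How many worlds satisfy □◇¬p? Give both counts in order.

For ◇◇p:
s: successors {t, u}; ◇p there: t:F, u:T. ✓
t: no successors, so ◇◇p fails. ✗
u: successors {x}; ◇p there: x:F. ✗
v: successors {w}; ◇p there: w:F. ✗
w: no successors, so ◇◇p fails. ✗
x: successors {y}; ◇p there: y:F. ✗
y: no successors, so ◇◇p fails. ✗
— 1 world.
For □◇¬p:
s: successors {t, u}; ◇¬p there: t:F, u:F. ✗
t: no successors, so □◇¬p holds vacuously. ✓
u: successors {x}; ◇¬p there: x:T. ✓
v: successors {w}; ◇¬p there: w:F. ✗
w: no successors, so □◇¬p holds vacuously. ✓
x: successors {y}; ◇¬p there: y:F. ✗
y: no successors, so □◇¬p holds vacuously. ✓
— 4 worlds.

1 and 4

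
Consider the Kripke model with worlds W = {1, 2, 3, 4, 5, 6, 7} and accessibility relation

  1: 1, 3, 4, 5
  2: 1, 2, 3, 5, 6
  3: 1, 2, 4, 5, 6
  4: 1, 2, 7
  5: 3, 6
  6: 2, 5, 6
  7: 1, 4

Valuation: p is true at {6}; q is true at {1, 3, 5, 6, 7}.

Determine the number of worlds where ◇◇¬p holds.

7

1: successors {1, 3, 4, 5}; ◇¬p there: 1:T, 3:T, 4:T, 5:T. ✓
2: successors {1, 2, 3, 5, 6}; ◇¬p there: 1:T, 2:T, 3:T, 5:T, 6:T. ✓
3: successors {1, 2, 4, 5, 6}; ◇¬p there: 1:T, 2:T, 4:T, 5:T, 6:T. ✓
4: successors {1, 2, 7}; ◇¬p there: 1:T, 2:T, 7:T. ✓
5: successors {3, 6}; ◇¬p there: 3:T, 6:T. ✓
6: successors {2, 5, 6}; ◇¬p there: 2:T, 5:T, 6:T. ✓
7: successors {1, 4}; ◇¬p there: 1:T, 4:T. ✓
Satisfying worlds: {1, 2, 3, 4, 5, 6, 7}.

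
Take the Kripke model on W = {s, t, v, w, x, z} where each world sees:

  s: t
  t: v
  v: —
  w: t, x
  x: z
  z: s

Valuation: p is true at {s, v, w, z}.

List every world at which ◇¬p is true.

s: successors {t}; ¬p there: t:T. ✓
t: successors {v}; ¬p there: v:F. ✗
v: no successors, so ◇¬p fails. ✗
w: successors {t, x}; ¬p there: t:T, x:T. ✓
x: successors {z}; ¬p there: z:F. ✗
z: successors {s}; ¬p there: s:F. ✗

{s, w}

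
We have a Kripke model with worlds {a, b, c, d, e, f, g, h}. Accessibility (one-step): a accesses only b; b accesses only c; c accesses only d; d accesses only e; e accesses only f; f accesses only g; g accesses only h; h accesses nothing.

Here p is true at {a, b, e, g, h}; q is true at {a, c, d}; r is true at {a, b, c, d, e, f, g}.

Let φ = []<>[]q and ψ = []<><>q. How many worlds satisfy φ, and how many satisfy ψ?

3 and 2

For []<>[]q:
a: successors {b}; <>[]q there: b:T. ✓
b: successors {c}; <>[]q there: c:F. ✗
c: successors {d}; <>[]q there: d:F. ✗
d: successors {e}; <>[]q there: e:F. ✗
e: successors {f}; <>[]q there: f:F. ✗
f: successors {g}; <>[]q there: g:T. ✓
g: successors {h}; <>[]q there: h:F. ✗
h: no successors, so []<>[]q holds vacuously. ✓
— 3 worlds.
For []<><>q:
a: successors {b}; <><>q there: b:T. ✓
b: successors {c}; <><>q there: c:F. ✗
c: successors {d}; <><>q there: d:F. ✗
d: successors {e}; <><>q there: e:F. ✗
e: successors {f}; <><>q there: f:F. ✗
f: successors {g}; <><>q there: g:F. ✗
g: successors {h}; <><>q there: h:F. ✗
h: no successors, so []<><>q holds vacuously. ✓
— 2 worlds.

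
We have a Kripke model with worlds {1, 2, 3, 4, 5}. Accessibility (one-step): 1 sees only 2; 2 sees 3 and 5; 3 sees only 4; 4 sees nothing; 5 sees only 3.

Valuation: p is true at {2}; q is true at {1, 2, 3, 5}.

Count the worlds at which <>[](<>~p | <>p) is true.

1: successors {2}; [](<>~p | <>p) there: 2:T. ✓
2: successors {3, 5}; [](<>~p | <>p) there: 3:F, 5:T. ✓
3: successors {4}; [](<>~p | <>p) there: 4:T. ✓
4: no successors, so <>[](<>~p | <>p) fails. ✗
5: successors {3}; [](<>~p | <>p) there: 3:F. ✗
Satisfying worlds: {1, 2, 3}.

3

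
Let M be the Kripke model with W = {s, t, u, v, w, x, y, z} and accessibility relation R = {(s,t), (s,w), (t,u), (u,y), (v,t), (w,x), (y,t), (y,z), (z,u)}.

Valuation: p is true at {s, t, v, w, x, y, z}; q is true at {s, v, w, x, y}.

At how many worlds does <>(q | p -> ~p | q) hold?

5

s: successors {t, w}; q | p -> ~p | q there: t:F, w:T. ✓
t: successors {u}; q | p -> ~p | q there: u:T. ✓
u: successors {y}; q | p -> ~p | q there: y:T. ✓
v: successors {t}; q | p -> ~p | q there: t:F. ✗
w: successors {x}; q | p -> ~p | q there: x:T. ✓
x: no successors, so <>(q | p -> ~p | q) fails. ✗
y: successors {t, z}; q | p -> ~p | q there: t:F, z:F. ✗
z: successors {u}; q | p -> ~p | q there: u:T. ✓
Satisfying worlds: {s, t, u, w, z}.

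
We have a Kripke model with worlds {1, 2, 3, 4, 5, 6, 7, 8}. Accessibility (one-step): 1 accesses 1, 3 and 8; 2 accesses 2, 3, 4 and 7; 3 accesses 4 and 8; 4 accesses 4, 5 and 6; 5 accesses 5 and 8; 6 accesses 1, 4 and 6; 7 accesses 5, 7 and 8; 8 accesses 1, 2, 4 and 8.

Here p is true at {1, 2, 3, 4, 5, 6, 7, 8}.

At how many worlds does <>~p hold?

1: successors {1, 3, 8}; ~p there: 1:F, 3:F, 8:F. ✗
2: successors {2, 3, 4, 7}; ~p there: 2:F, 3:F, 4:F, 7:F. ✗
3: successors {4, 8}; ~p there: 4:F, 8:F. ✗
4: successors {4, 5, 6}; ~p there: 4:F, 5:F, 6:F. ✗
5: successors {5, 8}; ~p there: 5:F, 8:F. ✗
6: successors {1, 4, 6}; ~p there: 1:F, 4:F, 6:F. ✗
7: successors {5, 7, 8}; ~p there: 5:F, 7:F, 8:F. ✗
8: successors {1, 2, 4, 8}; ~p there: 1:F, 2:F, 4:F, 8:F. ✗
Satisfying worlds: ∅.

0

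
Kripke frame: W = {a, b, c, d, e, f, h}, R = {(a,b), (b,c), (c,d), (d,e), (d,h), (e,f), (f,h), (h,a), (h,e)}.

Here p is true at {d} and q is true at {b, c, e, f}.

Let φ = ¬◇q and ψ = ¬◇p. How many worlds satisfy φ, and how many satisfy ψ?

2 and 6

For ¬◇q:
a: ◇q is T. ✗
b: ◇q is T. ✗
c: ◇q is F. ✓
d: ◇q is T. ✗
e: ◇q is T. ✗
f: ◇q is F. ✓
h: ◇q is T. ✗
— 2 worlds.
For ¬◇p:
a: ◇p is F. ✓
b: ◇p is F. ✓
c: ◇p is T. ✗
d: ◇p is F. ✓
e: ◇p is F. ✓
f: ◇p is F. ✓
h: ◇p is F. ✓
— 6 worlds.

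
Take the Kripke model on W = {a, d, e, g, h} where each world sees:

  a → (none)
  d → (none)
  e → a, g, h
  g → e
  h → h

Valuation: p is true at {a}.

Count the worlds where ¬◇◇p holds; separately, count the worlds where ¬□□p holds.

For ¬◇◇p:
a: ◇◇p is F. ✓
d: ◇◇p is F. ✓
e: ◇◇p is F. ✓
g: ◇◇p is T. ✗
h: ◇◇p is F. ✓
— 4 worlds.
For ¬□□p:
a: □□p is T. ✗
d: □□p is T. ✗
e: □□p is F. ✓
g: □□p is F. ✓
h: □□p is F. ✓
— 3 worlds.

4 and 3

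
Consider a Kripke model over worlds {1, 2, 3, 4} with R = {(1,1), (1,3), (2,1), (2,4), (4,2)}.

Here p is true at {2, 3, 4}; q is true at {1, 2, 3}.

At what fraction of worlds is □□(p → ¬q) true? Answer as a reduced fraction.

1/2

1: successors {1, 3}; □(p → ¬q) there: 1:F, 3:T. ✗
2: successors {1, 4}; □(p → ¬q) there: 1:F, 4:F. ✗
3: no successors, so □□(p → ¬q) holds vacuously. ✓
4: successors {2}; □(p → ¬q) there: 2:T. ✓
That's 2 of 4 worlds, so 2/4 = 1/2.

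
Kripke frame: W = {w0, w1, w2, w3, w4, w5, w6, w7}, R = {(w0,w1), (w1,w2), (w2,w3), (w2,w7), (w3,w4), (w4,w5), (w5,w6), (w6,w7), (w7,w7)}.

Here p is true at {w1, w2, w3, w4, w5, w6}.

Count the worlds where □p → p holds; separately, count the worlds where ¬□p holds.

For □p → p:
w0: □p is T, p is F. ✗
w1: □p is T, p is T. ✓
w2: □p is F, p is T. ✓
w3: □p is T, p is T. ✓
w4: □p is T, p is T. ✓
w5: □p is T, p is T. ✓
w6: □p is F, p is T. ✓
w7: □p is F, p is F. ✓
— 7 worlds.
For ¬□p:
w0: □p is T. ✗
w1: □p is T. ✗
w2: □p is F. ✓
w3: □p is T. ✗
w4: □p is T. ✗
w5: □p is T. ✗
w6: □p is F. ✓
w7: □p is F. ✓
— 3 worlds.

7 and 3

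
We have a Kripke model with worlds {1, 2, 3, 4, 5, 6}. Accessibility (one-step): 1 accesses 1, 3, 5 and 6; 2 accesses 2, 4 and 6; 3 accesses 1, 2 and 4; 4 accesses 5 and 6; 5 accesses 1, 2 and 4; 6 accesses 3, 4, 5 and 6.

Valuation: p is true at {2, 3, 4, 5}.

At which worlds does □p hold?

1: successors {1, 3, 5, 6}; p there: 1:F, 3:T, 5:T, 6:F. ✗
2: successors {2, 4, 6}; p there: 2:T, 4:T, 6:F. ✗
3: successors {1, 2, 4}; p there: 1:F, 2:T, 4:T. ✗
4: successors {5, 6}; p there: 5:T, 6:F. ✗
5: successors {1, 2, 4}; p there: 1:F, 2:T, 4:T. ✗
6: successors {3, 4, 5, 6}; p there: 3:T, 4:T, 5:T, 6:F. ✗

∅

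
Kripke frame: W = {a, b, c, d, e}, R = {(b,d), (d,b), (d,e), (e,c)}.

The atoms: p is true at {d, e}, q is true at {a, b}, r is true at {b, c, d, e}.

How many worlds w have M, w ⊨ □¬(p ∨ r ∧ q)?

a: no successors, so □¬(p ∨ r ∧ q) holds vacuously. ✓
b: successors {d}; ¬(p ∨ r ∧ q) there: d:F. ✗
c: no successors, so □¬(p ∨ r ∧ q) holds vacuously. ✓
d: successors {b, e}; ¬(p ∨ r ∧ q) there: b:F, e:F. ✗
e: successors {c}; ¬(p ∨ r ∧ q) there: c:T. ✓
Satisfying worlds: {a, c, e}.

3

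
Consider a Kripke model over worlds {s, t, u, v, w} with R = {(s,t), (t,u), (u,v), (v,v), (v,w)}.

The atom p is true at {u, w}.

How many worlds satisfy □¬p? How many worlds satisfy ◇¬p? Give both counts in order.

3 and 3

For □¬p:
s: successors {t}; ¬p there: t:T. ✓
t: successors {u}; ¬p there: u:F. ✗
u: successors {v}; ¬p there: v:T. ✓
v: successors {v, w}; ¬p there: v:T, w:F. ✗
w: no successors, so □¬p holds vacuously. ✓
— 3 worlds.
For ◇¬p:
s: successors {t}; ¬p there: t:T. ✓
t: successors {u}; ¬p there: u:F. ✗
u: successors {v}; ¬p there: v:T. ✓
v: successors {v, w}; ¬p there: v:T, w:F. ✓
w: no successors, so ◇¬p fails. ✗
— 3 worlds.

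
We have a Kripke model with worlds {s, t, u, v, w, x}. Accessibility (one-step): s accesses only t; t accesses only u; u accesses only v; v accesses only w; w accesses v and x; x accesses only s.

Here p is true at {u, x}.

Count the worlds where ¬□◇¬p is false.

s: □◇¬p is F. ✓
t: □◇¬p is T. ✗
u: □◇¬p is T. ✗
v: □◇¬p is T. ✗
w: □◇¬p is T. ✗
x: □◇¬p is T. ✗
Satisfying worlds: {s}.
So ¬□◇¬p fails at the other 5 worlds.

5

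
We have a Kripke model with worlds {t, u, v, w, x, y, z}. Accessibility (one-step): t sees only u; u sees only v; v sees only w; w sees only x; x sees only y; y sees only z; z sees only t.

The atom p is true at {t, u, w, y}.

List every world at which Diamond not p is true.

{u, w, y}

t: successors {u}; not p there: u:F. ✗
u: successors {v}; not p there: v:T. ✓
v: successors {w}; not p there: w:F. ✗
w: successors {x}; not p there: x:T. ✓
x: successors {y}; not p there: y:F. ✗
y: successors {z}; not p there: z:T. ✓
z: successors {t}; not p there: t:F. ✗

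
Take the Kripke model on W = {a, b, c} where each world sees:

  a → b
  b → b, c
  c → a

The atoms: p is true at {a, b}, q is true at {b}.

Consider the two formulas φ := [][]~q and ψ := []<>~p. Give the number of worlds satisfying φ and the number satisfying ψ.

0 and 1

For [][]~q:
a: successors {b}; []~q there: b:F. ✗
b: successors {b, c}; []~q there: b:F, c:T. ✗
c: successors {a}; []~q there: a:F. ✗
— 0 worlds.
For []<>~p:
a: successors {b}; <>~p there: b:T. ✓
b: successors {b, c}; <>~p there: b:T, c:F. ✗
c: successors {a}; <>~p there: a:F. ✗
— 1 world.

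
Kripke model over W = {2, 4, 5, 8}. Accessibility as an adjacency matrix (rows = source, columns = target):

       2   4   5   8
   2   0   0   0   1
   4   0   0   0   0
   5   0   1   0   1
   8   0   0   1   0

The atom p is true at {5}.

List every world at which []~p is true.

{2, 4, 5}

2: successors {8}; ~p there: 8:T. ✓
4: no successors, so []~p holds vacuously. ✓
5: successors {4, 8}; ~p there: 4:T, 8:T. ✓
8: successors {5}; ~p there: 5:F. ✗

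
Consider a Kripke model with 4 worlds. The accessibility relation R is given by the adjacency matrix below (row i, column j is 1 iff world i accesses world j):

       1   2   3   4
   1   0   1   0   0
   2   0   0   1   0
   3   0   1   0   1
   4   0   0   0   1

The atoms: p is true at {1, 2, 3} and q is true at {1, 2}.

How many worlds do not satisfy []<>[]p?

1: successors {2}; <>[]p there: 2:F. ✗
2: successors {3}; <>[]p there: 3:T. ✓
3: successors {2, 4}; <>[]p there: 2:F, 4:F. ✗
4: successors {4}; <>[]p there: 4:F. ✗
Satisfying worlds: {2}.
So []<>[]p fails at the other 3 worlds.

3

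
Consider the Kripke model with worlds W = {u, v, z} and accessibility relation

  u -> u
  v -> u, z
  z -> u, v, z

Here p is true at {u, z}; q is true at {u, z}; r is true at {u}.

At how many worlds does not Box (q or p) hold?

1

u: Box (q or p) is T. ✗
v: Box (q or p) is T. ✗
z: Box (q or p) is F. ✓
Satisfying worlds: {z}.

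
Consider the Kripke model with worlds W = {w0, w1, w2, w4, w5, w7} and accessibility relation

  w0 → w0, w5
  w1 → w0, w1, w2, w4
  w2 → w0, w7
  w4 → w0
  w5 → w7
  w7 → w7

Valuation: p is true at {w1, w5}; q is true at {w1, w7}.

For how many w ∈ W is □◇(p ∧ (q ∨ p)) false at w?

5

w0: successors {w0, w5}; ◇(p ∧ (q ∨ p)) there: w0:T, w5:F. ✗
w1: successors {w0, w1, w2, w4}; ◇(p ∧ (q ∨ p)) there: w0:T, w1:T, w2:F, w4:F. ✗
w2: successors {w0, w7}; ◇(p ∧ (q ∨ p)) there: w0:T, w7:F. ✗
w4: successors {w0}; ◇(p ∧ (q ∨ p)) there: w0:T. ✓
w5: successors {w7}; ◇(p ∧ (q ∨ p)) there: w7:F. ✗
w7: successors {w7}; ◇(p ∧ (q ∨ p)) there: w7:F. ✗
Satisfying worlds: {w4}.
So □◇(p ∧ (q ∨ p)) fails at the other 5 worlds.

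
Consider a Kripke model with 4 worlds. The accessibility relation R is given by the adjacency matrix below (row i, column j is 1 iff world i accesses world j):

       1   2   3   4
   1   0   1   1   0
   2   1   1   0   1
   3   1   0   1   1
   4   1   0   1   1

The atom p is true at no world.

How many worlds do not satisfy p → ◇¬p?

1: p is F, ◇¬p is T. ✓
2: p is F, ◇¬p is T. ✓
3: p is F, ◇¬p is T. ✓
4: p is F, ◇¬p is T. ✓
Satisfying worlds: {1, 2, 3, 4}.
So p → ◇¬p fails at the other 0 worlds.

0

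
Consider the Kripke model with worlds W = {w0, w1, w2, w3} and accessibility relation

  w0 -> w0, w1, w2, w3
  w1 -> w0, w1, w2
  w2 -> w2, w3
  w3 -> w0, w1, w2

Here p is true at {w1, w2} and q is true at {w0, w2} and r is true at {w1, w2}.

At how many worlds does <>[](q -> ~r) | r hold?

w0: <>[](q -> ~r) is F, r is F. ✗
w1: <>[](q -> ~r) is F, r is T. ✓
w2: <>[](q -> ~r) is F, r is T. ✓
w3: <>[](q -> ~r) is F, r is F. ✗
Satisfying worlds: {w1, w2}.

2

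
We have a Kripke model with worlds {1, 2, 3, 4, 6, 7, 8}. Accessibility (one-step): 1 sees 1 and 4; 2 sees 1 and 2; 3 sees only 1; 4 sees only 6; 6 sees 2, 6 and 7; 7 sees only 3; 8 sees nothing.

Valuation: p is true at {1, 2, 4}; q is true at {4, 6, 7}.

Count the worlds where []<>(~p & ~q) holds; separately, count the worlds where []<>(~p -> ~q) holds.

For []<>(~p & ~q):
1: successors {1, 4}; <>(~p & ~q) there: 1:F, 4:F. ✗
2: successors {1, 2}; <>(~p & ~q) there: 1:F, 2:F. ✗
3: successors {1}; <>(~p & ~q) there: 1:F. ✗
4: successors {6}; <>(~p & ~q) there: 6:F. ✗
6: successors {2, 6, 7}; <>(~p & ~q) there: 2:F, 6:F, 7:T. ✗
7: successors {3}; <>(~p & ~q) there: 3:F. ✗
8: no successors, so []<>(~p & ~q) holds vacuously. ✓
— 1 world.
For []<>(~p -> ~q):
1: successors {1, 4}; <>(~p -> ~q) there: 1:T, 4:F. ✗
2: successors {1, 2}; <>(~p -> ~q) there: 1:T, 2:T. ✓
3: successors {1}; <>(~p -> ~q) there: 1:T. ✓
4: successors {6}; <>(~p -> ~q) there: 6:T. ✓
6: successors {2, 6, 7}; <>(~p -> ~q) there: 2:T, 6:T, 7:T. ✓
7: successors {3}; <>(~p -> ~q) there: 3:T. ✓
8: no successors, so []<>(~p -> ~q) holds vacuously. ✓
— 6 worlds.

1 and 6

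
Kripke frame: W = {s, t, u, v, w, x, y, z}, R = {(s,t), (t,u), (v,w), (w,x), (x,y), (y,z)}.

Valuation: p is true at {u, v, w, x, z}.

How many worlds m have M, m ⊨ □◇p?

5

s: successors {t}; ◇p there: t:T. ✓
t: successors {u}; ◇p there: u:F. ✗
u: no successors, so □◇p holds vacuously. ✓
v: successors {w}; ◇p there: w:T. ✓
w: successors {x}; ◇p there: x:F. ✗
x: successors {y}; ◇p there: y:T. ✓
y: successors {z}; ◇p there: z:F. ✗
z: no successors, so □◇p holds vacuously. ✓
Satisfying worlds: {s, u, v, x, z}.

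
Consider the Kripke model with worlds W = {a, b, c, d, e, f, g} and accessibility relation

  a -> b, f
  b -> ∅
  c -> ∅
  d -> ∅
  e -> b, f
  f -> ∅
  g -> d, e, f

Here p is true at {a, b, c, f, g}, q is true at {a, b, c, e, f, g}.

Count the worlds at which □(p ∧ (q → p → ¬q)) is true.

4

a: successors {b, f}; p ∧ (q → p → ¬q) there: b:F, f:F. ✗
b: no successors, so □(p ∧ (q → p → ¬q)) holds vacuously. ✓
c: no successors, so □(p ∧ (q → p → ¬q)) holds vacuously. ✓
d: no successors, so □(p ∧ (q → p → ¬q)) holds vacuously. ✓
e: successors {b, f}; p ∧ (q → p → ¬q) there: b:F, f:F. ✗
f: no successors, so □(p ∧ (q → p → ¬q)) holds vacuously. ✓
g: successors {d, e, f}; p ∧ (q → p → ¬q) there: d:F, e:F, f:F. ✗
Satisfying worlds: {b, c, d, f}.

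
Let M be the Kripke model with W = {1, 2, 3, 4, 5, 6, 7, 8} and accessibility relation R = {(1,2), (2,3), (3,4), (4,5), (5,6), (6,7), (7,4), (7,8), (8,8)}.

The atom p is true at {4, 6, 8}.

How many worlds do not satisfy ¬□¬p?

4

1: □¬p is T. ✗
2: □¬p is T. ✗
3: □¬p is F. ✓
4: □¬p is T. ✗
5: □¬p is F. ✓
6: □¬p is T. ✗
7: □¬p is F. ✓
8: □¬p is F. ✓
Satisfying worlds: {3, 5, 7, 8}.
So ¬□¬p fails at the other 4 worlds.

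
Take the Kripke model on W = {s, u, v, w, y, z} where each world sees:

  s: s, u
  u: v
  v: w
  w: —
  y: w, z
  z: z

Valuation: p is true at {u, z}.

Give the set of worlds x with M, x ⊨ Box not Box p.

s: successors {s, u}; not Box p there: s:T, u:T. ✓
u: successors {v}; not Box p there: v:T. ✓
v: successors {w}; not Box p there: w:F. ✗
w: no successors, so Box not Box p holds vacuously. ✓
y: successors {w, z}; not Box p there: w:F, z:F. ✗
z: successors {z}; not Box p there: z:F. ✗

{s, u, w}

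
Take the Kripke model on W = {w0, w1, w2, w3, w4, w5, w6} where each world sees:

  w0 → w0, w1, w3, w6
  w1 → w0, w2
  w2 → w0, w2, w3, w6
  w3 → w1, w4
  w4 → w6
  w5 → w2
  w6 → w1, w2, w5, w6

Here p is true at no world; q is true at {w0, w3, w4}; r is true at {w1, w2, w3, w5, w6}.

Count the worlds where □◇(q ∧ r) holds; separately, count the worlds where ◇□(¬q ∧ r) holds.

2 and 5

For □◇(q ∧ r):
w0: successors {w0, w1, w3, w6}; ◇(q ∧ r) there: w0:T, w1:F, w3:F, w6:F. ✗
w1: successors {w0, w2}; ◇(q ∧ r) there: w0:T, w2:T. ✓
w2: successors {w0, w2, w3, w6}; ◇(q ∧ r) there: w0:T, w2:T, w3:F, w6:F. ✗
w3: successors {w1, w4}; ◇(q ∧ r) there: w1:F, w4:F. ✗
w4: successors {w6}; ◇(q ∧ r) there: w6:F. ✗
w5: successors {w2}; ◇(q ∧ r) there: w2:T. ✓
w6: successors {w1, w2, w5, w6}; ◇(q ∧ r) there: w1:F, w2:T, w5:F, w6:F. ✗
— 2 worlds.
For ◇□(¬q ∧ r):
w0: successors {w0, w1, w3, w6}; □(¬q ∧ r) there: w0:F, w1:F, w3:F, w6:T. ✓
w1: successors {w0, w2}; □(¬q ∧ r) there: w0:F, w2:F. ✗
w2: successors {w0, w2, w3, w6}; □(¬q ∧ r) there: w0:F, w2:F, w3:F, w6:T. ✓
w3: successors {w1, w4}; □(¬q ∧ r) there: w1:F, w4:T. ✓
w4: successors {w6}; □(¬q ∧ r) there: w6:T. ✓
w5: successors {w2}; □(¬q ∧ r) there: w2:F. ✗
w6: successors {w1, w2, w5, w6}; □(¬q ∧ r) there: w1:F, w2:F, w5:T, w6:T. ✓
— 5 worlds.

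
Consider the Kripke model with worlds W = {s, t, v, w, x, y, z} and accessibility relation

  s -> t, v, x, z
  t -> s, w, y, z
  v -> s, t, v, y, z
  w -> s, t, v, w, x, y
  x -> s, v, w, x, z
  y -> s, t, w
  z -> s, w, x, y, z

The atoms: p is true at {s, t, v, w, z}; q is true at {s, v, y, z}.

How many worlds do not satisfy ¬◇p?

s: ◇p is T. ✗
t: ◇p is T. ✗
v: ◇p is T. ✗
w: ◇p is T. ✗
x: ◇p is T. ✗
y: ◇p is T. ✗
z: ◇p is T. ✗
Satisfying worlds: ∅.
So ¬◇p fails at the other 7 worlds.

7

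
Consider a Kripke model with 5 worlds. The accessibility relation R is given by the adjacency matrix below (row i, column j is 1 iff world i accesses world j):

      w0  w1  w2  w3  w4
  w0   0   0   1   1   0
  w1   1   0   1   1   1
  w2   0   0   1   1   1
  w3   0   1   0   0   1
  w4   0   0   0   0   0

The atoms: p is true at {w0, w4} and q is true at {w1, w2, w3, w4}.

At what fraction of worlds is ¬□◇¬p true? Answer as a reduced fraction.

3/5

w0: □◇¬p is T. ✗
w1: □◇¬p is F. ✓
w2: □◇¬p is F. ✓
w3: □◇¬p is F. ✓
w4: □◇¬p is T. ✗
That's 3 of 5 worlds, so 3/5.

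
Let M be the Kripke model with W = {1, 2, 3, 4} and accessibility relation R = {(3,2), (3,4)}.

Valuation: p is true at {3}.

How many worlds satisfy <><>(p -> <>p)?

1: no successors, so <><>(p -> <>p) fails. ✗
2: no successors, so <><>(p -> <>p) fails. ✗
3: successors {2, 4}; <>(p -> <>p) there: 2:F, 4:F. ✗
4: no successors, so <><>(p -> <>p) fails. ✗
Satisfying worlds: ∅.

0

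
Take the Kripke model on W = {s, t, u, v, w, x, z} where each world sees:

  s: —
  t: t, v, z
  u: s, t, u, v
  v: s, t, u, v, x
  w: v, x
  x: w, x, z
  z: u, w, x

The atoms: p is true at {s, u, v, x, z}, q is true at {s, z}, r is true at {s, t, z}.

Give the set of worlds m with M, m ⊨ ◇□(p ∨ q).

s: no successors, so ◇□(p ∨ q) fails. ✗
t: successors {t, v, z}; □(p ∨ q) there: t:F, v:F, z:F. ✗
u: successors {s, t, u, v}; □(p ∨ q) there: s:T, t:F, u:F, v:F. ✓
v: successors {s, t, u, v, x}; □(p ∨ q) there: s:T, t:F, u:F, v:F, x:F. ✓
w: successors {v, x}; □(p ∨ q) there: v:F, x:F. ✗
x: successors {w, x, z}; □(p ∨ q) there: w:T, x:F, z:F. ✓
z: successors {u, w, x}; □(p ∨ q) there: u:F, w:T, x:F. ✓

{u, v, x, z}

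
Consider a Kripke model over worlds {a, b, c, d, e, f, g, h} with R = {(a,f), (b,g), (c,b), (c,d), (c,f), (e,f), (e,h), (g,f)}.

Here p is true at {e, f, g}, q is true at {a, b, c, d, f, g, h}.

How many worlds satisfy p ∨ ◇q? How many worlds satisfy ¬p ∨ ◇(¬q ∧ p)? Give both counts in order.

6 and 5

For p ∨ ◇q:
a: p is F, ◇q is T. ✓
b: p is F, ◇q is T. ✓
c: p is F, ◇q is T. ✓
d: p is F, ◇q is F. ✗
e: p is T, ◇q is T. ✓
f: p is T, ◇q is F. ✓
g: p is T, ◇q is T. ✓
h: p is F, ◇q is F. ✗
— 6 worlds.
For ¬p ∨ ◇(¬q ∧ p):
a: ¬p is T, ◇(¬q ∧ p) is F. ✓
b: ¬p is T, ◇(¬q ∧ p) is F. ✓
c: ¬p is T, ◇(¬q ∧ p) is F. ✓
d: ¬p is T, ◇(¬q ∧ p) is F. ✓
e: ¬p is F, ◇(¬q ∧ p) is F. ✗
f: ¬p is F, ◇(¬q ∧ p) is F. ✗
g: ¬p is F, ◇(¬q ∧ p) is F. ✗
h: ¬p is T, ◇(¬q ∧ p) is F. ✓
— 5 worlds.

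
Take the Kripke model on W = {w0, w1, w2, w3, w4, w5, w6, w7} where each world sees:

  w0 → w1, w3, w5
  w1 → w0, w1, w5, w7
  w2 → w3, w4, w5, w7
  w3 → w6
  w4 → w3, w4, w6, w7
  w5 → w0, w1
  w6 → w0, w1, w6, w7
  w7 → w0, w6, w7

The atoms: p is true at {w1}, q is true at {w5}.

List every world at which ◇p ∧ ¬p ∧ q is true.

w0: ◇p is T, ¬p ∧ q is F. ✗
w1: ◇p is T, ¬p ∧ q is F. ✗
w2: ◇p is F, ¬p ∧ q is F. ✗
w3: ◇p is F, ¬p ∧ q is F. ✗
w4: ◇p is F, ¬p ∧ q is F. ✗
w5: ◇p is T, ¬p ∧ q is T. ✓
w6: ◇p is T, ¬p ∧ q is F. ✗
w7: ◇p is F, ¬p ∧ q is F. ✗

{w5}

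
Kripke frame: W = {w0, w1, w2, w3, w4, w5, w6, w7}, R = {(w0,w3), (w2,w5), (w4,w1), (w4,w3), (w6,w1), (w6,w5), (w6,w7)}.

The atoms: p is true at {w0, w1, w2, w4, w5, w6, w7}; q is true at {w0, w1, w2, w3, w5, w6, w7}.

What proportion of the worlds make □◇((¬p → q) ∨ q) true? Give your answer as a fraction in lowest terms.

1/2

w0: successors {w3}; ◇((¬p → q) ∨ q) there: w3:F. ✗
w1: no successors, so □◇((¬p → q) ∨ q) holds vacuously. ✓
w2: successors {w5}; ◇((¬p → q) ∨ q) there: w5:F. ✗
w3: no successors, so □◇((¬p → q) ∨ q) holds vacuously. ✓
w4: successors {w1, w3}; ◇((¬p → q) ∨ q) there: w1:F, w3:F. ✗
w5: no successors, so □◇((¬p → q) ∨ q) holds vacuously. ✓
w6: successors {w1, w5, w7}; ◇((¬p → q) ∨ q) there: w1:F, w5:F, w7:F. ✗
w7: no successors, so □◇((¬p → q) ∨ q) holds vacuously. ✓
That's 4 of 8 worlds, so 4/8 = 1/2.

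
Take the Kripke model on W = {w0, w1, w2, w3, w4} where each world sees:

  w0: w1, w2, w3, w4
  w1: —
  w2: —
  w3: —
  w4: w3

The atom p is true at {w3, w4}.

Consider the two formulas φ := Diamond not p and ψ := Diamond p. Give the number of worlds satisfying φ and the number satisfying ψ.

1 and 2

For Diamond not p:
w0: successors {w1, w2, w3, w4}; not p there: w1:T, w2:T, w3:F, w4:F. ✓
w1: no successors, so Diamond not p fails. ✗
w2: no successors, so Diamond not p fails. ✗
w3: no successors, so Diamond not p fails. ✗
w4: successors {w3}; not p there: w3:F. ✗
— 1 world.
For Diamond p:
w0: successors {w1, w2, w3, w4}; p there: w1:F, w2:F, w3:T, w4:T. ✓
w1: no successors, so Diamond p fails. ✗
w2: no successors, so Diamond p fails. ✗
w3: no successors, so Diamond p fails. ✗
w4: successors {w3}; p there: w3:T. ✓
— 2 worlds.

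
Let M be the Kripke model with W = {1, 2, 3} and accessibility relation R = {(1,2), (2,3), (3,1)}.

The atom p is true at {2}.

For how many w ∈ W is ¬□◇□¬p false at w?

1: □◇□¬p is T. ✗
2: □◇□¬p is F. ✓
3: □◇□¬p is T. ✗
Satisfying worlds: {2}.
So ¬□◇□¬p fails at the other 2 worlds.

2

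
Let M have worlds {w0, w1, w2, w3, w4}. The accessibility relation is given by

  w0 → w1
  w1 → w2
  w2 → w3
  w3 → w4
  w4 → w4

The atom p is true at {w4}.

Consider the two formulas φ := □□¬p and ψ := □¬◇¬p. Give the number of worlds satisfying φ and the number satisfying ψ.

For □□¬p:
w0: successors {w1}; □¬p there: w1:T. ✓
w1: successors {w2}; □¬p there: w2:T. ✓
w2: successors {w3}; □¬p there: w3:F. ✗
w3: successors {w4}; □¬p there: w4:F. ✗
w4: successors {w4}; □¬p there: w4:F. ✗
— 2 worlds.
For □¬◇¬p:
w0: successors {w1}; ¬◇¬p there: w1:F. ✗
w1: successors {w2}; ¬◇¬p there: w2:F. ✗
w2: successors {w3}; ¬◇¬p there: w3:T. ✓
w3: successors {w4}; ¬◇¬p there: w4:T. ✓
w4: successors {w4}; ¬◇¬p there: w4:T. ✓
— 3 worlds.

2 and 3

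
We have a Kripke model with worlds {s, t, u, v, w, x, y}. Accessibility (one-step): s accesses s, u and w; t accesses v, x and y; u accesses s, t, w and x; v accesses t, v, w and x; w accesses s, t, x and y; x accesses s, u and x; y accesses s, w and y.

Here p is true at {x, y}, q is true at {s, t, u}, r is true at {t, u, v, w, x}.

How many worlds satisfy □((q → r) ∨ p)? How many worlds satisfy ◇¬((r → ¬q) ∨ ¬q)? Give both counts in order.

2 and 5

For □((q → r) ∨ p):
s: successors {s, u, w}; (q → r) ∨ p there: s:F, u:T, w:T. ✗
t: successors {v, x, y}; (q → r) ∨ p there: v:T, x:T, y:T. ✓
u: successors {s, t, w, x}; (q → r) ∨ p there: s:F, t:T, w:T, x:T. ✗
v: successors {t, v, w, x}; (q → r) ∨ p there: t:T, v:T, w:T, x:T. ✓
w: successors {s, t, x, y}; (q → r) ∨ p there: s:F, t:T, x:T, y:T. ✗
x: successors {s, u, x}; (q → r) ∨ p there: s:F, u:T, x:T. ✗
y: successors {s, w, y}; (q → r) ∨ p there: s:F, w:T, y:T. ✗
— 2 worlds.
For ◇¬((r → ¬q) ∨ ¬q):
s: successors {s, u, w}; ¬((r → ¬q) ∨ ¬q) there: s:F, u:T, w:F. ✓
t: successors {v, x, y}; ¬((r → ¬q) ∨ ¬q) there: v:F, x:F, y:F. ✗
u: successors {s, t, w, x}; ¬((r → ¬q) ∨ ¬q) there: s:F, t:T, w:F, x:F. ✓
v: successors {t, v, w, x}; ¬((r → ¬q) ∨ ¬q) there: t:T, v:F, w:F, x:F. ✓
w: successors {s, t, x, y}; ¬((r → ¬q) ∨ ¬q) there: s:F, t:T, x:F, y:F. ✓
x: successors {s, u, x}; ¬((r → ¬q) ∨ ¬q) there: s:F, u:T, x:F. ✓
y: successors {s, w, y}; ¬((r → ¬q) ∨ ¬q) there: s:F, w:F, y:F. ✗
— 5 worlds.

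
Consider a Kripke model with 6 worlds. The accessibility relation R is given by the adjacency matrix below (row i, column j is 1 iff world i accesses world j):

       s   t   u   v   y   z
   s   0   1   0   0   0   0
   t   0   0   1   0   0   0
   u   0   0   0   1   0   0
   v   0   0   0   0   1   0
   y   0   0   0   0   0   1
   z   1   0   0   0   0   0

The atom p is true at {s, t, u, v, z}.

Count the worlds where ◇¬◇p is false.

s: successors {t}; ¬◇p there: t:F. ✗
t: successors {u}; ¬◇p there: u:F. ✗
u: successors {v}; ¬◇p there: v:T. ✓
v: successors {y}; ¬◇p there: y:F. ✗
y: successors {z}; ¬◇p there: z:F. ✗
z: successors {s}; ¬◇p there: s:F. ✗
Satisfying worlds: {u}.
So ◇¬◇p fails at the other 5 worlds.

5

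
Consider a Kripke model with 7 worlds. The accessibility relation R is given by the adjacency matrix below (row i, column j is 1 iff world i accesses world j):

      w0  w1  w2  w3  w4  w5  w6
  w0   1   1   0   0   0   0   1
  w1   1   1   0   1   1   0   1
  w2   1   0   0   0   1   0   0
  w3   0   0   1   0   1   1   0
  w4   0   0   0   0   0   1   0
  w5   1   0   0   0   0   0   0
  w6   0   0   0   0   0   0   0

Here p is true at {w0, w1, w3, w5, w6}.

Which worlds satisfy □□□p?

{w3, w4, w6}

w0: successors {w0, w1, w6}; □□p there: w0:F, w1:F, w6:T. ✗
w1: successors {w0, w1, w3, w4, w6}; □□p there: w0:F, w1:F, w3:F, w4:T, w6:T. ✗
w2: successors {w0, w4}; □□p there: w0:F, w4:T. ✗
w3: successors {w2, w4, w5}; □□p there: w2:T, w4:T, w5:T. ✓
w4: successors {w5}; □□p there: w5:T. ✓
w5: successors {w0}; □□p there: w0:F. ✗
w6: no successors, so □□□p holds vacuously. ✓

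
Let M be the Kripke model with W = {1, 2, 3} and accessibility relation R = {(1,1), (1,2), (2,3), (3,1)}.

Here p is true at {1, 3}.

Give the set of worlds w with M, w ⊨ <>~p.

1: successors {1, 2}; ~p there: 1:F, 2:T. ✓
2: successors {3}; ~p there: 3:F. ✗
3: successors {1}; ~p there: 1:F. ✗

{1}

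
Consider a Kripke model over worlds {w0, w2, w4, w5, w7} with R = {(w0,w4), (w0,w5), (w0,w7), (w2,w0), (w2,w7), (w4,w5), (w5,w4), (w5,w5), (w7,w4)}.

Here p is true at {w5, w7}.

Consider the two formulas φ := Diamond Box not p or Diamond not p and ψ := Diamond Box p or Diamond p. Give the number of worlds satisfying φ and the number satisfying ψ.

4 and 5

For Diamond Box not p or Diamond not p:
w0: Diamond Box not p is T, Diamond not p is T. ✓
w2: Diamond Box not p is T, Diamond not p is T. ✓
w4: Diamond Box not p is F, Diamond not p is F. ✗
w5: Diamond Box not p is F, Diamond not p is T. ✓
w7: Diamond Box not p is F, Diamond not p is T. ✓
— 4 worlds.
For Diamond Box p or Diamond p:
w0: Diamond Box p is T, Diamond p is T. ✓
w2: Diamond Box p is F, Diamond p is T. ✓
w4: Diamond Box p is F, Diamond p is T. ✓
w5: Diamond Box p is T, Diamond p is T. ✓
w7: Diamond Box p is T, Diamond p is F. ✓
— 5 worlds.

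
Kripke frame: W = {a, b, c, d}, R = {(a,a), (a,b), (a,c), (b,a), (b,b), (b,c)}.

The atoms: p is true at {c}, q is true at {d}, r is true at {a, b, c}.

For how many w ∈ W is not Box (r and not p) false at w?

2

a: Box (r and not p) is F. ✓
b: Box (r and not p) is F. ✓
c: Box (r and not p) is T. ✗
d: Box (r and not p) is T. ✗
Satisfying worlds: {a, b}.
So not Box (r and not p) fails at the other 2 worlds.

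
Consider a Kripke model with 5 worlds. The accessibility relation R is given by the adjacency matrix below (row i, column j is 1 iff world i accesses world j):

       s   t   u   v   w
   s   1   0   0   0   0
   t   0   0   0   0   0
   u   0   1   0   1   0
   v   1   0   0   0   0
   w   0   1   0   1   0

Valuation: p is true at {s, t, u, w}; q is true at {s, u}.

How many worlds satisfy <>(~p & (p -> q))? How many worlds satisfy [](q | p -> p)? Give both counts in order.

2 and 5

For <>(~p & (p -> q)):
s: successors {s}; ~p & (p -> q) there: s:F. ✗
t: no successors, so <>(~p & (p -> q)) fails. ✗
u: successors {t, v}; ~p & (p -> q) there: t:F, v:T. ✓
v: successors {s}; ~p & (p -> q) there: s:F. ✗
w: successors {t, v}; ~p & (p -> q) there: t:F, v:T. ✓
— 2 worlds.
For [](q | p -> p):
s: successors {s}; q | p -> p there: s:T. ✓
t: no successors, so [](q | p -> p) holds vacuously. ✓
u: successors {t, v}; q | p -> p there: t:T, v:T. ✓
v: successors {s}; q | p -> p there: s:T. ✓
w: successors {t, v}; q | p -> p there: t:T, v:T. ✓
— 5 worlds.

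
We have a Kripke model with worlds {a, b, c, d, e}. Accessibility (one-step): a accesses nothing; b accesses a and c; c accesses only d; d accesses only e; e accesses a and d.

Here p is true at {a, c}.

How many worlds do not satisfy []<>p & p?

a: []<>p is T, p is T. ✓
b: []<>p is F, p is F. ✗
c: []<>p is F, p is T. ✗
d: []<>p is T, p is F. ✗
e: []<>p is F, p is F. ✗
Satisfying worlds: {a}.
So []<>p & p fails at the other 4 worlds.

4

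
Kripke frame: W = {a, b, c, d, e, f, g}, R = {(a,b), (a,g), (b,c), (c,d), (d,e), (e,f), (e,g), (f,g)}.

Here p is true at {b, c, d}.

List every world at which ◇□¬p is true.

a: successors {b, g}; □¬p there: b:F, g:T. ✓
b: successors {c}; □¬p there: c:F. ✗
c: successors {d}; □¬p there: d:T. ✓
d: successors {e}; □¬p there: e:T. ✓
e: successors {f, g}; □¬p there: f:T, g:T. ✓
f: successors {g}; □¬p there: g:T. ✓
g: no successors, so ◇□¬p fails. ✗

{a, c, d, e, f}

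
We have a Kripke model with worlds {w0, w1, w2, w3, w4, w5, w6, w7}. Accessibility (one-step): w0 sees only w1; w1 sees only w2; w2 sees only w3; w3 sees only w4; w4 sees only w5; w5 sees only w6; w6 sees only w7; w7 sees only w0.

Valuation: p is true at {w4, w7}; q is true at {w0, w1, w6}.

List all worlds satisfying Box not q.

w0: successors {w1}; not q there: w1:F. ✗
w1: successors {w2}; not q there: w2:T. ✓
w2: successors {w3}; not q there: w3:T. ✓
w3: successors {w4}; not q there: w4:T. ✓
w4: successors {w5}; not q there: w5:T. ✓
w5: successors {w6}; not q there: w6:F. ✗
w6: successors {w7}; not q there: w7:T. ✓
w7: successors {w0}; not q there: w0:F. ✗

{w1, w2, w3, w4, w6}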